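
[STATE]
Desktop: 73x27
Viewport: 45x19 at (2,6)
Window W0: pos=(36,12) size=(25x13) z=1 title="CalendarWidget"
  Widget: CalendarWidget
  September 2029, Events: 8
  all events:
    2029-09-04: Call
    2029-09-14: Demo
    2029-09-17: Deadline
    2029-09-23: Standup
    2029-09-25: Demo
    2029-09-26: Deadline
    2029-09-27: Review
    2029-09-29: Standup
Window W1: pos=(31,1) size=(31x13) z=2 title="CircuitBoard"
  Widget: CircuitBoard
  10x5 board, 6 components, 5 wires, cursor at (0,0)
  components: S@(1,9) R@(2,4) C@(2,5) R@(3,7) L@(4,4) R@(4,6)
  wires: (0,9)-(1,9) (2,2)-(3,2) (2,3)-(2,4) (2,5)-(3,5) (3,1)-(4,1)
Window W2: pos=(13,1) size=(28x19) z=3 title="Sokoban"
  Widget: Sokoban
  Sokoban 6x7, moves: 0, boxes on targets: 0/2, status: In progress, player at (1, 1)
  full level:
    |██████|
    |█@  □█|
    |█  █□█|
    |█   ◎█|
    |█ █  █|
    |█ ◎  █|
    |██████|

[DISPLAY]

           ┃█  █□█                    ┃      
           ┃█   ◎█                    ┃      
           ┃█ █  █                    ┃      
           ┃█ ◎  █                    ┃   ·  
           ┃██████                    ┃   │  
           ┃Moves: 0  0/2             ┃   ·  
           ┃                          ┃      
           ┃                          ┃━━━━━━
           ┃                          ┃──────
           ┃                          ┃ Septe
           ┃                          ┃u We T
           ┃                          ┃      
           ┃                          ┃4*  5 
           ┗━━━━━━━━━━━━━━━━━━━━━━━━━━┛1 12 1
                                  ┃17* 18 19 
                                  ┃24 25* 26*
                                  ┃          
                                  ┃          
                                  ┗━━━━━━━━━━


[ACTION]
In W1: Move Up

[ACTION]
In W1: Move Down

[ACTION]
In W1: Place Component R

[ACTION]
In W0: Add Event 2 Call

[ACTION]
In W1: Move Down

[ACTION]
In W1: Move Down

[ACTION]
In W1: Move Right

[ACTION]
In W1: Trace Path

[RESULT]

           ┃█  █□█                    ┃      
           ┃█   ◎█                    ┃      
           ┃█ █  █                    ┃      
           ┃█ ◎  █                    ┃   ·  
           ┃██████                    ┃   │  
           ┃Moves: 0  0/2             ┃]  ·  
           ┃                          ┃      
           ┃                          ┃━━━━━━
           ┃                          ┃──────
           ┃                          ┃ Septe
           ┃                          ┃u We T
           ┃                          ┃      
           ┃                          ┃4*  5 
           ┗━━━━━━━━━━━━━━━━━━━━━━━━━━┛1 12 1
                                  ┃17* 18 19 
                                  ┃24 25* 26*
                                  ┃          
                                  ┃          
                                  ┗━━━━━━━━━━


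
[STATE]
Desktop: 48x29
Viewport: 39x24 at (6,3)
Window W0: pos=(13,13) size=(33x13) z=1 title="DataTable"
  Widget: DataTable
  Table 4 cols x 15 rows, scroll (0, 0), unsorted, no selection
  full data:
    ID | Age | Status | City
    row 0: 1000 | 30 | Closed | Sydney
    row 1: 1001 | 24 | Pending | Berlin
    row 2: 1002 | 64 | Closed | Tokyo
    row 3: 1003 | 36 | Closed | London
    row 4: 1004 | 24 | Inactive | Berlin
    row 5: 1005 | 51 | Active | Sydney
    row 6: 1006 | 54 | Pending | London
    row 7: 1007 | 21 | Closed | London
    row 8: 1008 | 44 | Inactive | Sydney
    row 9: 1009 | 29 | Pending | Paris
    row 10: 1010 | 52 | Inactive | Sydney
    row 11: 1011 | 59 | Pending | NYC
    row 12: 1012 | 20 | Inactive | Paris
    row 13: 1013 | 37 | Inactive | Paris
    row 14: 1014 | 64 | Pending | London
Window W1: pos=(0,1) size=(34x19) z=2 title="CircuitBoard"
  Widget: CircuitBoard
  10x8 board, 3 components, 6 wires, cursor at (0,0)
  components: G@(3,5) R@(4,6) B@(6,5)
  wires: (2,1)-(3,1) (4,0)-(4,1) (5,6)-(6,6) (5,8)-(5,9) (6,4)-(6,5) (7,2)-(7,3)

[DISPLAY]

───────────────────────────┨           
1 2 3 4 5 6 7 8 9          ┃           
]                          ┃           
                           ┃           
                           ┃           
                           ┃           
   ·                       ┃           
   │                       ┃           
   ·               G       ┃           
                           ┃           
 ─ ·                   R   ┃━━━━━━━━━━━
                           ┃           
                       ·   ┃───────────
                       │   ┃ty         
               · ─ B   ·   ┃────       
                           ┃dney       
━━━━━━━━━━━━━━━━━━━━━━━━━━━┛rlin       
       ┃1002│64 │Closed  │Tokyo        
       ┃1003│36 │Closed  │London       
       ┃1004│24 │Inactive│Berlin       
       ┃1005│51 │Active  │Sydney       
       ┃1006│54 │Pending │London       
       ┗━━━━━━━━━━━━━━━━━━━━━━━━━━━━━━━
                                       


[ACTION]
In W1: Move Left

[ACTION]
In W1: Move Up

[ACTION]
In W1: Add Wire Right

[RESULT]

───────────────────────────┨           
1 2 3 4 5 6 7 8 9          ┃           
]─ ·                       ┃           
                           ┃           
                           ┃           
                           ┃           
   ·                       ┃           
   │                       ┃           
   ·               G       ┃           
                           ┃           
 ─ ·                   R   ┃━━━━━━━━━━━
                           ┃           
                       ·   ┃───────────
                       │   ┃ty         
               · ─ B   ·   ┃────       
                           ┃dney       
━━━━━━━━━━━━━━━━━━━━━━━━━━━┛rlin       
       ┃1002│64 │Closed  │Tokyo        
       ┃1003│36 │Closed  │London       
       ┃1004│24 │Inactive│Berlin       
       ┃1005│51 │Active  │Sydney       
       ┃1006│54 │Pending │London       
       ┗━━━━━━━━━━━━━━━━━━━━━━━━━━━━━━━
                                       


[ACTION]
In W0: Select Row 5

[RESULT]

───────────────────────────┨           
1 2 3 4 5 6 7 8 9          ┃           
]─ ·                       ┃           
                           ┃           
                           ┃           
                           ┃           
   ·                       ┃           
   │                       ┃           
   ·               G       ┃           
                           ┃           
 ─ ·                   R   ┃━━━━━━━━━━━
                           ┃           
                       ·   ┃───────────
                       │   ┃ty         
               · ─ B   ·   ┃────       
                           ┃dney       
━━━━━━━━━━━━━━━━━━━━━━━━━━━┛rlin       
       ┃1002│64 │Closed  │Tokyo        
       ┃1003│36 │Closed  │London       
       ┃1004│24 │Inactive│Berlin       
       ┃>005│51 │Active  │Sydney       
       ┃1006│54 │Pending │London       
       ┗━━━━━━━━━━━━━━━━━━━━━━━━━━━━━━━
                                       


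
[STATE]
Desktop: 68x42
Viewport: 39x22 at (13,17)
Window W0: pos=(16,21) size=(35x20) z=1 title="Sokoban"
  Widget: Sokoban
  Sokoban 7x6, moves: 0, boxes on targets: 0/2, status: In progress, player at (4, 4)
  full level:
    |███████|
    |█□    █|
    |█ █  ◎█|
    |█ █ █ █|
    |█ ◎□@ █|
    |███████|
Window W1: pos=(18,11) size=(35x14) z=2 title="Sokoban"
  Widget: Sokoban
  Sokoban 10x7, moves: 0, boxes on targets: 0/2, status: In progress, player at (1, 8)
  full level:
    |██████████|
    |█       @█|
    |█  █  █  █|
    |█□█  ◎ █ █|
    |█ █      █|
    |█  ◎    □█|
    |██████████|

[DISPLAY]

     ┃█□█  ◎ █ █                       
     ┃█ █      █                       
     ┃█  ◎    □█                       
     ┃██████████                       
   ┏━┃Moves: 0  0/2                    
   ┃ ┃                                 
   ┠─┃                                 
   ┃█┗━━━━━━━━━━━━━━━━━━━━━━━━━━━━━━━━━
   ┃█□    █                          ┃ 
   ┃█ █  ◎█                          ┃ 
   ┃█ █ █ █                          ┃ 
   ┃█ ◎□@ █                          ┃ 
   ┃███████                          ┃ 
   ┃Moves: 0  0/2                    ┃ 
   ┃                                 ┃ 
   ┃                                 ┃ 
   ┃                                 ┃ 
   ┃                                 ┃ 
   ┃                                 ┃ 
   ┃                                 ┃ 
   ┃                                 ┃ 
   ┃                                 ┃ 


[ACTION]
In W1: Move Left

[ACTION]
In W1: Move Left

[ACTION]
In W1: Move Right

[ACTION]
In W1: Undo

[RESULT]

     ┃█□█  ◎ █ █                       
     ┃█ █      █                       
     ┃█  ◎    □█                       
     ┃██████████                       
   ┏━┃Moves: 2  0/2                    
   ┃ ┃                                 
   ┠─┃                                 
   ┃█┗━━━━━━━━━━━━━━━━━━━━━━━━━━━━━━━━━
   ┃█□    █                          ┃ 
   ┃█ █  ◎█                          ┃ 
   ┃█ █ █ █                          ┃ 
   ┃█ ◎□@ █                          ┃ 
   ┃███████                          ┃ 
   ┃Moves: 0  0/2                    ┃ 
   ┃                                 ┃ 
   ┃                                 ┃ 
   ┃                                 ┃ 
   ┃                                 ┃ 
   ┃                                 ┃ 
   ┃                                 ┃ 
   ┃                                 ┃ 
   ┃                                 ┃ 


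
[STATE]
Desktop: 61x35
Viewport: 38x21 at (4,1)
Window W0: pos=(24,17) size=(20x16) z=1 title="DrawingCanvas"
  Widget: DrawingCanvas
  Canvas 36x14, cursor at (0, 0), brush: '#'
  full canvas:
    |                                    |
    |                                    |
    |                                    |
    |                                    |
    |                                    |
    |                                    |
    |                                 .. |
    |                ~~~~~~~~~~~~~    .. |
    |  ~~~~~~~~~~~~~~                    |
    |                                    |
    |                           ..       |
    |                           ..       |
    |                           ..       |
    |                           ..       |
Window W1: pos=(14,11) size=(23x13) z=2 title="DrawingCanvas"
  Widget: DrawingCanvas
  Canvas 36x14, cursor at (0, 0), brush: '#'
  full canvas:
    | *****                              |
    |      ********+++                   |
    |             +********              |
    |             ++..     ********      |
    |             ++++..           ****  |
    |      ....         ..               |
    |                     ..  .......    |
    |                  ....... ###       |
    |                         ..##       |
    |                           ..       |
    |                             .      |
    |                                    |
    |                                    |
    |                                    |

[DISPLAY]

                                      
                                      
                                      
                                      
                                      
                                      
                                      
                                      
                                      
                                      
          ┏━━━━━━━━━━━━━━━━━━━━━┓     
          ┃ DrawingCanvas       ┃     
          ┠─────────────────────┨     
          ┃+*****               ┃     
          ┃      ********+++    ┃     
          ┃             +*******┃     
          ┃             ++..    ┃━━━━━
          ┃             ++++..  ┃as   
          ┃      ....         ..┃─────
          ┃                     ┃     
          ┃                  ...┃     


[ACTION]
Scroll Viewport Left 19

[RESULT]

                                      
                                      
                                      
                                      
                                      
                                      
                                      
                                      
                                      
                                      
              ┏━━━━━━━━━━━━━━━━━━━━━┓ 
              ┃ DrawingCanvas       ┃ 
              ┠─────────────────────┨ 
              ┃+*****               ┃ 
              ┃      ********+++    ┃ 
              ┃             +*******┃ 
              ┃             ++..    ┃━
              ┃             ++++..  ┃a
              ┃      ....         ..┃─
              ┃                     ┃ 
              ┃                  ...┃ 


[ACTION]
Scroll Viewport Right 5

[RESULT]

                                      
                                      
                                      
                                      
                                      
                                      
                                      
                                      
                                      
                                      
         ┏━━━━━━━━━━━━━━━━━━━━━┓      
         ┃ DrawingCanvas       ┃      
         ┠─────────────────────┨      
         ┃+*****               ┃      
         ┃      ********+++    ┃      
         ┃             +*******┃      
         ┃             ++..    ┃━━━━━━
         ┃             ++++..  ┃as    
         ┃      ....         ..┃──────
         ┃                     ┃      
         ┃                  ...┃      


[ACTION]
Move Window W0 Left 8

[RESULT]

                                      
                                      
                                      
                                      
                                      
                                      
                                      
                                      
                                      
                                      
         ┏━━━━━━━━━━━━━━━━━━━━━┓      
         ┃ DrawingCanvas       ┃      
         ┠─────────────────────┨      
         ┃+*****               ┃      
         ┃      ********+++    ┃      
         ┃             +*******┃      
         ┃             ++..    ┃      
         ┃             ++++..  ┃      
         ┃      ....         ..┃      
         ┃                     ┃      
         ┃                  ...┃      


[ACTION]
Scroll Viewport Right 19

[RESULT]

                                      
                                      
                                      
                                      
                                      
                                      
                                      
                                      
                                      
                                      
━━━━━━━━━━━━━┓                        
Canvas       ┃                        
─────────────┨                        
             ┃                        
******+++    ┃                        
     +*******┃                        
     ++..    ┃                        
     ++++..  ┃                        
..         ..┃                        
             ┃                        
          ...┃                        


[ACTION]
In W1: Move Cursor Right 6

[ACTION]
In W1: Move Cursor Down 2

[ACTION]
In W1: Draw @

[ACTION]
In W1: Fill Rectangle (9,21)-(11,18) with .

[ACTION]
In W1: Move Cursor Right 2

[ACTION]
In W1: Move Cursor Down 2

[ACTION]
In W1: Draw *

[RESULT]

                                      
                                      
                                      
                                      
                                      
                                      
                                      
                                      
                                      
                                      
━━━━━━━━━━━━━┓                        
Canvas       ┃                        
─────────────┨                        
             ┃                        
******+++    ┃                        
     +*******┃                        
     ++..    ┃                        
*    ++++..  ┃                        
..         ..┃                        
             ┃                        
          ...┃                        


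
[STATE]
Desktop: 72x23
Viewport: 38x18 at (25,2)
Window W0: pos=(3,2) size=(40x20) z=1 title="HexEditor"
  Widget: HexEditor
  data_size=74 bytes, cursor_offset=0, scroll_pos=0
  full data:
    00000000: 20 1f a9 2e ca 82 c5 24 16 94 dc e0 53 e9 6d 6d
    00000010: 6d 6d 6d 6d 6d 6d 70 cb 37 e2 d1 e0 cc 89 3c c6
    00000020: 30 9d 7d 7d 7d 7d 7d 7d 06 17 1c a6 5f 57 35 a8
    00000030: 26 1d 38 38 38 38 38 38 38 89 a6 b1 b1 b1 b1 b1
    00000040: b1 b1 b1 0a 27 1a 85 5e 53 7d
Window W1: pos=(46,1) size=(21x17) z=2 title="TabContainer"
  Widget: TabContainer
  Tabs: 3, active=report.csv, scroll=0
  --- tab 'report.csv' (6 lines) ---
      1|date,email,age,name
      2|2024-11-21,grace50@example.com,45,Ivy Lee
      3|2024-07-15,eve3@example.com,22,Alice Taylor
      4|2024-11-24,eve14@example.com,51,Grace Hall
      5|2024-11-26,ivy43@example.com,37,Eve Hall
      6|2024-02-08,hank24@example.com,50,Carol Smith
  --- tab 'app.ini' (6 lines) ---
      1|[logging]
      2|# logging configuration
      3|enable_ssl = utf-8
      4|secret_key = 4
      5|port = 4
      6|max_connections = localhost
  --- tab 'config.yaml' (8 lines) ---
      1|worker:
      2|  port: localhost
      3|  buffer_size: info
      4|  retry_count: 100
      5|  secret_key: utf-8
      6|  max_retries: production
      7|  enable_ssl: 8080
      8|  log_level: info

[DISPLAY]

━━━━━━━━━━━━━━━━━┓   ┃ TabContainer   
                 ┃   ┠────────────────
─────────────────┨   ┃[report.csv]│ ap
 ca 82 c5 24  16 ┃   ┃────────────────
 6d 6d 70 cb  37 ┃   ┃date,email,age,n
 7d 7d 7d 7d  06 ┃   ┃2024-11-21,grace
 38 38 38 38  38 ┃   ┃2024-07-15,eve3@
 27 1a 85 5e  53 ┃   ┃2024-11-24,eve14
                 ┃   ┃2024-11-26,ivy43
                 ┃   ┃2024-02-08,hank2
                 ┃   ┃                
                 ┃   ┃                
                 ┃   ┃                
                 ┃   ┃                
                 ┃   ┃                
                 ┃   ┗━━━━━━━━━━━━━━━━
                 ┃                    
                 ┃                    


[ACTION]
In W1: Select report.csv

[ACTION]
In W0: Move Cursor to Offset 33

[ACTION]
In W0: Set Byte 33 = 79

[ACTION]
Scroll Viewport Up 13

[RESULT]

                                      
                     ┏━━━━━━━━━━━━━━━━
━━━━━━━━━━━━━━━━━┓   ┃ TabContainer   
                 ┃   ┠────────────────
─────────────────┨   ┃[report.csv]│ ap
 ca 82 c5 24  16 ┃   ┃────────────────
 6d 6d 70 cb  37 ┃   ┃date,email,age,n
 7d 7d 7d 7d  06 ┃   ┃2024-11-21,grace
 38 38 38 38  38 ┃   ┃2024-07-15,eve3@
 27 1a 85 5e  53 ┃   ┃2024-11-24,eve14
                 ┃   ┃2024-11-26,ivy43
                 ┃   ┃2024-02-08,hank2
                 ┃   ┃                
                 ┃   ┃                
                 ┃   ┃                
                 ┃   ┃                
                 ┃   ┃                
                 ┃   ┗━━━━━━━━━━━━━━━━


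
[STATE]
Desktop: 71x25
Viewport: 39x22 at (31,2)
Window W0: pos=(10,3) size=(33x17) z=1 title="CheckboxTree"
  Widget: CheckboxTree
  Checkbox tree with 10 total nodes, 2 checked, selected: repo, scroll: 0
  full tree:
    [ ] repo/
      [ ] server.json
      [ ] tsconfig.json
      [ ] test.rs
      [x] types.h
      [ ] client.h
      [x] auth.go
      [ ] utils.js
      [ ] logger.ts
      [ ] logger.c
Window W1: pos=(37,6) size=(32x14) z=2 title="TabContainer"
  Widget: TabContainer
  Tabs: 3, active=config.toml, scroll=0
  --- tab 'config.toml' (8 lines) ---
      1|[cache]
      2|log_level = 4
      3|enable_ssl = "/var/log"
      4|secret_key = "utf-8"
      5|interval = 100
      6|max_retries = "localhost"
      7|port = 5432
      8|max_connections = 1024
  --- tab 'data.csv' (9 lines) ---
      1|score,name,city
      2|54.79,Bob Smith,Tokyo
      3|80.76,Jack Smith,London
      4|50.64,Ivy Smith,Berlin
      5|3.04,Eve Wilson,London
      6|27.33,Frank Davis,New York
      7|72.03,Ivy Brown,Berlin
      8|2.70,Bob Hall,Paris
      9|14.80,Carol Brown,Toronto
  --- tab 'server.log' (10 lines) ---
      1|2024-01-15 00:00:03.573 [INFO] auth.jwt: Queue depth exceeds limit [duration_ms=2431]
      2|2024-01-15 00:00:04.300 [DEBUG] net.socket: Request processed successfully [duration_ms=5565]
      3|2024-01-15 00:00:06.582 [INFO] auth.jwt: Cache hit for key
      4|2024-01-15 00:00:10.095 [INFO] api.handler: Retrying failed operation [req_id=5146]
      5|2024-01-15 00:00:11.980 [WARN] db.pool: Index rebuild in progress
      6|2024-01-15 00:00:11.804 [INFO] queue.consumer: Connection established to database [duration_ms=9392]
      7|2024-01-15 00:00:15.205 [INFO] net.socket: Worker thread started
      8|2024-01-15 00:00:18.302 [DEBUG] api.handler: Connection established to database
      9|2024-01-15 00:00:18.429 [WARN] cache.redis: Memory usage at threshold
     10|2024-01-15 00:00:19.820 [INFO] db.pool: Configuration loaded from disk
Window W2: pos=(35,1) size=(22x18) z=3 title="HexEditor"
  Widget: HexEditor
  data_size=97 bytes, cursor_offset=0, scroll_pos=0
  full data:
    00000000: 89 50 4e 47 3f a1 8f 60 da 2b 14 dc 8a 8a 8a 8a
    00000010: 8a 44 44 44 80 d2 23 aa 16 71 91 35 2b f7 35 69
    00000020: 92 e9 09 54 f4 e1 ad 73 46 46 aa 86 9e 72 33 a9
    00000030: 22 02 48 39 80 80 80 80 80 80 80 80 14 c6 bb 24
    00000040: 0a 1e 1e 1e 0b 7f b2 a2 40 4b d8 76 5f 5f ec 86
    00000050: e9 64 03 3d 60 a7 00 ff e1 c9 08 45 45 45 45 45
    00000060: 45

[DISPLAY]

    ┃ HexEditor          ┃             
━━━━┠────────────────────┨             
    ┃00000000  89 50 4e 4┃             
────┃00000010  8a 44 44 4┃             
    ┃00000020  92 e9 09 5┃━━━━━━━━━━━┓ 
    ┃00000030  22 02 48 3┃           ┃ 
    ┃00000040  0a 1e 1e 1┃───────────┨ 
    ┃00000050  e9 64 03 3┃.csv │ serv┃ 
    ┃00000060  45        ┃───────────┃ 
    ┃                    ┃           ┃ 
    ┃                    ┃           ┃ 
    ┃                    ┃log"       ┃ 
    ┃                    ┃"          ┃ 
    ┃                    ┃           ┃ 
    ┃                    ┃lhost"     ┃ 
    ┃                    ┃           ┃ 
    ┗━━━━━━━━━━━━━━━━━━━━┛024        ┃ 
━━━━━━┗━━━━━━━━━━━━━━━━━━━━━━━━━━━━━━┛ 
                                       
                                       
                                       
                                       


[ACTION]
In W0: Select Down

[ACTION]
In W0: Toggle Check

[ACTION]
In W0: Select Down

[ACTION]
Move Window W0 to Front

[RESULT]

    ┃ HexEditor          ┃             
━━━━━━━━━━━┓─────────────┨             
           ┃0  89 50 4e 4┃             
───────────┨0  8a 44 44 4┃             
           ┃0  92 e9 09 5┃━━━━━━━━━━━┓ 
           ┃0  22 02 48 3┃           ┃ 
           ┃0  0a 1e 1e 1┃───────────┨ 
           ┃0  e9 64 03 3┃.csv │ serv┃ 
           ┃0  45        ┃───────────┃ 
           ┃             ┃           ┃ 
           ┃             ┃           ┃ 
           ┃             ┃log"       ┃ 
           ┃             ┃"          ┃ 
           ┃             ┃           ┃ 
           ┃             ┃lhost"     ┃ 
           ┃             ┃           ┃ 
           ┃━━━━━━━━━━━━━┛024        ┃ 
━━━━━━━━━━━┛━━━━━━━━━━━━━━━━━━━━━━━━━┛ 
                                       
                                       
                                       
                                       


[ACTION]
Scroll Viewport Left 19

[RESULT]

                       ┃ HexEditor     
━━━━━━━━━━━━━━━━━━━━━━━━━━━━━━┓────────
CheckboxTree                  ┃0  89 50
──────────────────────────────┨0  8a 44
[-] repo/                     ┃0  92 e9
  [x] server.json             ┃0  22 02
  [ ] tsconfig.json           ┃0  0a 1e
  [ ] test.rs                 ┃0  e9 64
  [x] types.h                 ┃0  45   
  [ ] client.h                ┃        
  [x] auth.go                 ┃        
  [ ] utils.js                ┃        
  [ ] logger.ts               ┃        
  [ ] logger.c                ┃        
                              ┃        
                              ┃        
                              ┃━━━━━━━━
━━━━━━━━━━━━━━━━━━━━━━━━━━━━━━┛━━━━━━━━
                                       
                                       
                                       
                                       


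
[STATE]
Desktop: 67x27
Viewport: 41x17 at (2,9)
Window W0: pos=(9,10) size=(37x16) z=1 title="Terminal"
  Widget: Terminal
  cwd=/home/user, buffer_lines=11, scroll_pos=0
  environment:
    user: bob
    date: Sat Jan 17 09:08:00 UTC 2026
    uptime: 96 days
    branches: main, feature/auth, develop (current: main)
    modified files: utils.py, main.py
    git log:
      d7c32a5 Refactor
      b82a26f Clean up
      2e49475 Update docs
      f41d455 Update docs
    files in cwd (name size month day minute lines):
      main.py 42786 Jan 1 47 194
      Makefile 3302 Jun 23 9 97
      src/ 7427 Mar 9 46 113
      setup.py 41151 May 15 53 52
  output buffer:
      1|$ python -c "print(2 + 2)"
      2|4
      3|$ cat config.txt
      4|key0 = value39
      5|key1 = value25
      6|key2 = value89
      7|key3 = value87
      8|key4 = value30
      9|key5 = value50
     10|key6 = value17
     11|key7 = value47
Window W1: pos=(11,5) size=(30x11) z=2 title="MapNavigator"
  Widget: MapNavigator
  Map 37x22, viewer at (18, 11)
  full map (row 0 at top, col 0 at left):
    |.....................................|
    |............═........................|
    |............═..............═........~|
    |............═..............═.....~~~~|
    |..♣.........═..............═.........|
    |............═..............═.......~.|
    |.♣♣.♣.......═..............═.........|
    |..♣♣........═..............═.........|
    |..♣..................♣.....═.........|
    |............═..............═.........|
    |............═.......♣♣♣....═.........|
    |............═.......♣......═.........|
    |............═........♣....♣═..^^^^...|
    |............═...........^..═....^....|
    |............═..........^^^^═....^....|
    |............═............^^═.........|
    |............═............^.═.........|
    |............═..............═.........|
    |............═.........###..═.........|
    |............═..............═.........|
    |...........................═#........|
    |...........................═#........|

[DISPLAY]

         ┃........═..............═....┃  
       ┏━┃........═.......♣♣♣....═....┃━━
       ┃ ┃........═.....@.♣......═....┃  
       ┠─┃........═........♣....♣═..^^┃──
       ┃$┃........═...........^..═....┃  
       ┃4┃........═..........^^^^═....┃  
       ┃$┗━━━━━━━━━━━━━━━━━━━━━━━━━━━━┛  
       ┃key0 = value39                   
       ┃key1 = value25                   
       ┃key2 = value89                   
       ┃key3 = value87                   
       ┃key4 = value30                   
       ┃key5 = value50                   
       ┃key6 = value17                   
       ┃key7 = value47                   
       ┃$ █                              
       ┗━━━━━━━━━━━━━━━━━━━━━━━━━━━━━━━━━


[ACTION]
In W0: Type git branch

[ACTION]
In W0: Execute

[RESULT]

         ┃........═..............═....┃  
       ┏━┃........═.......♣♣♣....═....┃━━
       ┃ ┃........═.....@.♣......═....┃  
       ┠─┃........═........♣....♣═..^^┃──
       ┃k┃........═...........^..═....┃  
       ┃k┃........═..........^^^^═....┃  
       ┃k┗━━━━━━━━━━━━━━━━━━━━━━━━━━━━┛  
       ┃key4 = value30                   
       ┃key5 = value50                   
       ┃key6 = value17                   
       ┃key7 = value47                   
       ┃$ git branch                     
       ┃* main                           
       ┃  feature/auth                   
       ┃  develop                        
       ┃$ █                              
       ┗━━━━━━━━━━━━━━━━━━━━━━━━━━━━━━━━━


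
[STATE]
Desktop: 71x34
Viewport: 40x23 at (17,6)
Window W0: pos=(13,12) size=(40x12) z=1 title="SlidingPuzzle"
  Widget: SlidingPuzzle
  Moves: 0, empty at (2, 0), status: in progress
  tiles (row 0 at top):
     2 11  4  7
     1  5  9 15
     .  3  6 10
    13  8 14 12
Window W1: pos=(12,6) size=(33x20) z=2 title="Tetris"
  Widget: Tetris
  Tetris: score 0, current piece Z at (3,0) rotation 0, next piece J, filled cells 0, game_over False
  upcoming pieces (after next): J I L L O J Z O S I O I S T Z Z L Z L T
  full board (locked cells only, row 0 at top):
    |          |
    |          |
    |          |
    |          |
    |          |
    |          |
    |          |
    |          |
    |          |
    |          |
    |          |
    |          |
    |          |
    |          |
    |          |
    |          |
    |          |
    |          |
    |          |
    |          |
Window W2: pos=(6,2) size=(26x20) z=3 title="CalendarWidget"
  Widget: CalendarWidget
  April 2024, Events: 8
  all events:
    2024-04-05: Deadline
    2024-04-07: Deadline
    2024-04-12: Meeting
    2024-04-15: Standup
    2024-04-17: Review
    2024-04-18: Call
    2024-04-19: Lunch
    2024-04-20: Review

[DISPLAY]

h Fr Sa Su    ┃━━━━━━━━━━━━┓            
4  5*  6  7*  ┃            ┃            
1 12* 13 14   ┃────────────┨            
 18* 19* 20* 2┃            ┃            
5 26 27 28    ┃            ┃            
              ┃            ┃            
              ┃            ┃━━━━━━━┓    
              ┃            ┃       ┃    
              ┃            ┃───────┨    
              ┃            ┃       ┃    
              ┃            ┃       ┃    
              ┃            ┃       ┃    
              ┃            ┃       ┃    
              ┃            ┃       ┃    
              ┃            ┃       ┃    
━━━━━━━━━━━━━━┛            ┃       ┃    
      │                    ┃       ┃    
      │                    ┃━━━━━━━┛    
      │                    ┃            
━━━━━━━━━━━━━━━━━━━━━━━━━━━┛            
                                        
                                        
                                        


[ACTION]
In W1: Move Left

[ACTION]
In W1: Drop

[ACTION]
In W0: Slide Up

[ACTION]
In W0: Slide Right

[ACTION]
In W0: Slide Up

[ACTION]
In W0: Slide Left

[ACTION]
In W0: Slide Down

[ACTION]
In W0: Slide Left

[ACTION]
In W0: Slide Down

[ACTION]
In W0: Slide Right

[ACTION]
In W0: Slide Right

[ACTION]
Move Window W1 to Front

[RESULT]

━━━━━━━━━━━━━━━━━━━━━━━━━━━┓            
ris                        ┃            
───────────────────────────┨            
      │Next:               ┃            
      │█                   ┃            
      │███                 ┃            
      │                    ┃━━━━━━━┓    
      │                    ┃       ┃    
      │                    ┃───────┨    
      │Score:              ┃       ┃    
      │0                   ┃       ┃    
      │                    ┃       ┃    
      │                    ┃       ┃    
      │                    ┃       ┃    
      │                    ┃       ┃    
      │                    ┃       ┃    
      │                    ┃       ┃    
      │                    ┃━━━━━━━┛    
      │                    ┃            
━━━━━━━━━━━━━━━━━━━━━━━━━━━┛            
                                        
                                        
                                        


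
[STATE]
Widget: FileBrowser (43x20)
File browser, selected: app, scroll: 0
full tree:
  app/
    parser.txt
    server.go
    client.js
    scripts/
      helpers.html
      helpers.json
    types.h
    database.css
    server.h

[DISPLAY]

> [-] app/                                 
    parser.txt                             
    server.go                              
    client.js                              
    [+] scripts/                           
    types.h                                
    database.css                           
    server.h                               
                                           
                                           
                                           
                                           
                                           
                                           
                                           
                                           
                                           
                                           
                                           
                                           


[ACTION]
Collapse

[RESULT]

> [+] app/                                 
                                           
                                           
                                           
                                           
                                           
                                           
                                           
                                           
                                           
                                           
                                           
                                           
                                           
                                           
                                           
                                           
                                           
                                           
                                           


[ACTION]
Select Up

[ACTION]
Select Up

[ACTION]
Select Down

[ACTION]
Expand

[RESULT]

> [-] app/                                 
    parser.txt                             
    server.go                              
    client.js                              
    [+] scripts/                           
    types.h                                
    database.css                           
    server.h                               
                                           
                                           
                                           
                                           
                                           
                                           
                                           
                                           
                                           
                                           
                                           
                                           


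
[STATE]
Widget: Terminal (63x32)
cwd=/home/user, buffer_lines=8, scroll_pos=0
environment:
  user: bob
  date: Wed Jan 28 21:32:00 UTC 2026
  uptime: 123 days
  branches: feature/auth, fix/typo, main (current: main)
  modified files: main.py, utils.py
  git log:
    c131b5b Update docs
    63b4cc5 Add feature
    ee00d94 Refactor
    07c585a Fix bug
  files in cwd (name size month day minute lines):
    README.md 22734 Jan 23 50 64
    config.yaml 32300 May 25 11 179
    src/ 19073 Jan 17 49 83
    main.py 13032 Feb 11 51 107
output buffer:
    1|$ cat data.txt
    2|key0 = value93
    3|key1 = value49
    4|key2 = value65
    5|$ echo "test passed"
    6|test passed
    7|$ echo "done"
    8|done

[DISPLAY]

$ cat data.txt                                                 
key0 = value93                                                 
key1 = value49                                                 
key2 = value65                                                 
$ echo "test passed"                                           
test passed                                                    
$ echo "done"                                                  
done                                                           
$ █                                                            
                                                               
                                                               
                                                               
                                                               
                                                               
                                                               
                                                               
                                                               
                                                               
                                                               
                                                               
                                                               
                                                               
                                                               
                                                               
                                                               
                                                               
                                                               
                                                               
                                                               
                                                               
                                                               
                                                               


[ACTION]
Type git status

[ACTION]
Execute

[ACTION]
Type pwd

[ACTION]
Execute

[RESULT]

$ cat data.txt                                                 
key0 = value93                                                 
key1 = value49                                                 
key2 = value65                                                 
$ echo "test passed"                                           
test passed                                                    
$ echo "done"                                                  
done                                                           
$ git status                                                   
On branch main                                                 
Changes not staged for commit:                                 
                                                               
        modified:   main.py                                    
        modified:   utils.py                                   
$ pwd                                                          
/home/user                                                     
$ █                                                            
                                                               
                                                               
                                                               
                                                               
                                                               
                                                               
                                                               
                                                               
                                                               
                                                               
                                                               
                                                               
                                                               
                                                               
                                                               
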